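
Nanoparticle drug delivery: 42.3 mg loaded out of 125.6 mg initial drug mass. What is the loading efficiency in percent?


Drug loading efficiency = (drug loaded / drug initial) * 100
DLE = 42.3 / 125.6 * 100
DLE = 0.3368 * 100
DLE = 33.68%

33.68


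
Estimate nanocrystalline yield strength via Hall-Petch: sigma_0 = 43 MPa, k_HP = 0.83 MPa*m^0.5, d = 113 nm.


d = 113 nm = 1.13e-07 m
sqrt(d) = 0.0003361547
Hall-Petch contribution = k / sqrt(d) = 0.83 / 0.0003361547 = 2469.1 MPa
sigma = sigma_0 + k/sqrt(d) = 43 + 2469.1 = 2512.1 MPa

2512.1


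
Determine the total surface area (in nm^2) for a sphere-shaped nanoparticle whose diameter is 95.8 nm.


Radius r = 95.8/2 = 47.9 nm
Surface area SA = 4 * pi * r^2
SA = 4 * pi * (47.9)^2
SA = 28832.41 nm^2

28832.41


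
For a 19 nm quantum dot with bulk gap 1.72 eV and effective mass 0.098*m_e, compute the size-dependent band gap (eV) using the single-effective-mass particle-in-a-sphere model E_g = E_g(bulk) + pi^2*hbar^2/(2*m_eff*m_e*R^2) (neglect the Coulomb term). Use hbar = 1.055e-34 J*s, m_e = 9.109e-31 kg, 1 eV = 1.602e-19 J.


Radius R = 19/2 nm = 9.5e-09 m
Confinement energy dE = pi^2 * hbar^2 / (2 * m_eff * m_e * R^2)
dE = pi^2 * (1.055e-34)^2 / (2 * 0.098 * 9.109e-31 * (9.5e-09)^2) J, divided by 1.602e-19 J/eV
dE = 0.0426 eV
Total band gap = E_g(bulk) + dE = 1.72 + 0.0426 = 1.7626 eV

1.7626


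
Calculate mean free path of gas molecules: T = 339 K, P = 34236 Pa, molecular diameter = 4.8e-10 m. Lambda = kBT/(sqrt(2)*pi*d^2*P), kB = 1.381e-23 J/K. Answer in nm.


Mean free path: lambda = kB*T / (sqrt(2) * pi * d^2 * P)
lambda = 1.381e-23 * 339 / (sqrt(2) * pi * (4.8e-10)^2 * 34236)
lambda = 1.33587e-07 m
lambda = 133.59 nm

133.59


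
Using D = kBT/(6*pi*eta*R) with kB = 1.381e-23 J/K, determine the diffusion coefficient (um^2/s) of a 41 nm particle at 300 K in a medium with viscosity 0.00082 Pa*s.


Radius R = 41/2 = 20.5 nm = 2.05e-08 m
D = kB*T / (6*pi*eta*R)
D = 1.381e-23 * 300 / (6 * pi * 0.00082 * 2.05e-08)
D = 1.30751e-11 m^2/s = 13.075 um^2/s

13.075


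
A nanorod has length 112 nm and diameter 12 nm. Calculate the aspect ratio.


Aspect ratio AR = length / diameter
AR = 112 / 12
AR = 9.33

9.33


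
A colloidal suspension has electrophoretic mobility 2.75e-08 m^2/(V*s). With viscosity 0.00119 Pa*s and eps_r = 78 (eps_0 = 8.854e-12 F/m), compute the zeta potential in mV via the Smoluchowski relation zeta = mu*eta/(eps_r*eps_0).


Smoluchowski equation: zeta = mu * eta / (eps_r * eps_0)
zeta = 2.75e-08 * 0.00119 / (78 * 8.854e-12)
zeta = 0.047386 V = 47.39 mV

47.39


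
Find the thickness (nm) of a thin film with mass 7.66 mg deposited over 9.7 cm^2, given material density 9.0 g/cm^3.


Convert: m = 7.66 mg = 7.6600e-06 kg, A = 9.7 cm^2 = 9.7000e-04 m^2, rho = 9.0 g/cm^3 = 9000 kg/m^3
t = m / (A * rho)
t = 7.6600e-06 / (9.7000e-04 * 9000)
t = 8.7743e-07 m = 877.4 nm

877.4


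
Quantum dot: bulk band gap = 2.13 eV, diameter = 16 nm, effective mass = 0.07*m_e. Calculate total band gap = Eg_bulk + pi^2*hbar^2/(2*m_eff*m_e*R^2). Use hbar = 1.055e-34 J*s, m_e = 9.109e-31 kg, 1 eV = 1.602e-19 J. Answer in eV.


Radius R = 16/2 nm = 8e-09 m
Confinement energy dE = pi^2 * hbar^2 / (2 * m_eff * m_e * R^2)
dE = pi^2 * (1.055e-34)^2 / (2 * 0.07 * 9.109e-31 * (8e-09)^2) J, divided by 1.602e-19 J/eV
dE = 0.084 eV
Total band gap = E_g(bulk) + dE = 2.13 + 0.084 = 2.214 eV

2.214


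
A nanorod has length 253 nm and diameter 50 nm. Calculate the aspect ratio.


Aspect ratio AR = length / diameter
AR = 253 / 50
AR = 5.06

5.06


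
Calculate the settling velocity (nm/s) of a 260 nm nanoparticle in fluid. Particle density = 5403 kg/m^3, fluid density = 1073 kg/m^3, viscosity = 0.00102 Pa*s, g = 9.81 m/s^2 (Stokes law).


Radius R = 260/2 nm = 1.3e-07 m
Density difference = 5403 - 1073 = 4330 kg/m^3
v = 2 * R^2 * (rho_p - rho_f) * g / (9 * eta)
v = 2 * (1.3e-07)^2 * 4330 * 9.81 / (9 * 0.00102)
v = 1.56398e-07 m/s = 156.3979 nm/s

156.3979


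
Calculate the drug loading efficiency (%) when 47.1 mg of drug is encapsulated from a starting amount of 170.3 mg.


Drug loading efficiency = (drug loaded / drug initial) * 100
DLE = 47.1 / 170.3 * 100
DLE = 0.2766 * 100
DLE = 27.66%

27.66


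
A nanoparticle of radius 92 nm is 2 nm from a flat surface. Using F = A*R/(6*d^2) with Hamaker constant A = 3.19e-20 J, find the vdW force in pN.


Convert to SI: R = 92 nm = 9.2e-08 m, d = 2 nm = 2e-09 m
F = A * R / (6 * d^2)
F = 3.19e-20 * 9.2e-08 / (6 * (2e-09)^2)
F = 1.22283e-10 N = 122.283 pN

122.283


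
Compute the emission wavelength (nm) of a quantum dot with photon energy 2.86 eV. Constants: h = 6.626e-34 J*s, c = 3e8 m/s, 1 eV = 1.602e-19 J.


Convert energy: E = 2.86 eV = 2.86 * 1.602e-19 = 4.58172e-19 J
lambda = h*c / E = 6.626e-34 * 3e8 / 4.58172e-19
lambda = 4.33855e-07 m = 433.9 nm

433.9


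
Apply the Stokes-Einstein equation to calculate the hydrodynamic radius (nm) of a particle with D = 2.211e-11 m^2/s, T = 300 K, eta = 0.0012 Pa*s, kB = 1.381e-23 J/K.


Stokes-Einstein: R = kB*T / (6*pi*eta*D)
R = 1.381e-23 * 300 / (6 * pi * 0.0012 * 2.211e-11)
R = 8.28407e-09 m = 8.28 nm

8.28


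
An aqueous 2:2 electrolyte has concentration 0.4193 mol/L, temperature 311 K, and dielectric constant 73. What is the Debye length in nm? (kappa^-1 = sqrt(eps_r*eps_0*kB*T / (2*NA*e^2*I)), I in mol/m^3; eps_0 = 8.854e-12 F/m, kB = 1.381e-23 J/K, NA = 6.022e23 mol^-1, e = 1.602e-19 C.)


Ionic strength I = 0.4193 * 2^2 * 1000 = 1677.2 mol/m^3
kappa^-1 = sqrt(73 * 8.854e-12 * 1.381e-23 * 311 / (2 * 6.022e23 * (1.602e-19)^2 * 1677.2))
kappa^-1 = 0.231 nm

0.231


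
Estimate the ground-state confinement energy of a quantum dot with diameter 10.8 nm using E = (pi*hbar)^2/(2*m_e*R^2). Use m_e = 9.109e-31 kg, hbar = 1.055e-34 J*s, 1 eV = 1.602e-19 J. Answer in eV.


Radius R = 10.8/2 = 5.4 nm = 5.4e-09 m
E = (pi * 1.055e-34)^2 / (2 * 9.109e-31 * (5.4e-09)^2)
E(J) = 2.06784e-21
E = E(J) / 1.602e-19 = 0.0129 eV

0.0129


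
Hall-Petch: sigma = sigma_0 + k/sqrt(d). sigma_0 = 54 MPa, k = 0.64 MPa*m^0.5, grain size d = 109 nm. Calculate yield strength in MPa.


d = 109 nm = 1.09e-07 m
sqrt(d) = 0.0003301515
Hall-Petch contribution = k / sqrt(d) = 0.64 / 0.0003301515 = 1938.5 MPa
sigma = sigma_0 + k/sqrt(d) = 54 + 1938.5 = 1992.5 MPa

1992.5


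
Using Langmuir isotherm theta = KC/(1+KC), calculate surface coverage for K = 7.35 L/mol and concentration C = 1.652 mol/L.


Langmuir isotherm: theta = K*C / (1 + K*C)
K*C = 7.35 * 1.652 = 12.1422
theta = 12.1422 / (1 + 12.1422) = 12.1422 / 13.1422
theta = 0.9239

0.9239


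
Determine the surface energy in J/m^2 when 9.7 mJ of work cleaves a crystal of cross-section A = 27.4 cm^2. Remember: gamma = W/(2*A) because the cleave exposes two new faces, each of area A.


Convert: A = 27.4 cm^2 = 0.00274 m^2, W = 9.7 mJ = 0.0097 J
Cleaving exposes two faces of area A, so total new surface = 2*A and gamma = W / (2*A)
gamma = 0.0097 / (2 * 0.00274)
gamma = 1.77 J/m^2

1.77


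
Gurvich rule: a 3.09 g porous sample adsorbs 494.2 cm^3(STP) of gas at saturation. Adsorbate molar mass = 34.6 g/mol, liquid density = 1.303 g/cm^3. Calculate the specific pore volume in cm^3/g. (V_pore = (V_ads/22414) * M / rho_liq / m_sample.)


Moles adsorbed n = V_ads / 22414 = 494.2 / 22414 = 2.204872e-02 mol
Liquid volume V_liq = n * M / rho_liq = 2.204872e-02 * 34.6 / 1.303 = 0.58548 cm^3
Specific pore volume V_pore = V_liq / m_sample = 0.58548 / 3.09
V_pore = 0.1895 cm^3/g

0.1895


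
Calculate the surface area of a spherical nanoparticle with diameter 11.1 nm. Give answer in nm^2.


Radius r = 11.1/2 = 5.55 nm
Surface area SA = 4 * pi * r^2
SA = 4 * pi * (5.55)^2
SA = 387.08 nm^2

387.08


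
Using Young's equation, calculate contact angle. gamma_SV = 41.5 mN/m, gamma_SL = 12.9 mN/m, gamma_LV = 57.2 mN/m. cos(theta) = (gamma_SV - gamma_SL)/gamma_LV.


cos(theta) = (gamma_SV - gamma_SL) / gamma_LV
cos(theta) = (41.5 - 12.9) / 57.2
cos(theta) = 0.5
theta = arccos(0.5) = 60.0 degrees

60.0


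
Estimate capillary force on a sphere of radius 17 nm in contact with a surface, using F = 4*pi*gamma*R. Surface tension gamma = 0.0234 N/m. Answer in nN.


Convert radius: R = 17 nm = 1.7e-08 m
F = 4 * pi * gamma * R
F = 4 * pi * 0.0234 * 1.7e-08
F = 4.9989e-09 N = 4.9989 nN

4.9989


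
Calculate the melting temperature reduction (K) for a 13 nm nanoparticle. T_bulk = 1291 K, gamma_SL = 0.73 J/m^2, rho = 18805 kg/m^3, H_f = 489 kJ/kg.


Radius R = 13/2 = 6.5 nm = 6.5e-09 m
Convert H_f = 489 kJ/kg = 489000 J/kg
dT = 2 * gamma_SL * T_bulk / (rho * H_f * R)
dT = 2 * 0.73 * 1291 / (18805 * 489000 * 6.5e-09)
dT = 31.5 K

31.5


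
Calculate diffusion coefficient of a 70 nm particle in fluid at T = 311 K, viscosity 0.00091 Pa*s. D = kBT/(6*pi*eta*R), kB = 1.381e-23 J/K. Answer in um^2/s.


Radius R = 70/2 = 35 nm = 3.5e-08 m
D = kB*T / (6*pi*eta*R)
D = 1.381e-23 * 311 / (6 * pi * 0.00091 * 3.5e-08)
D = 7.15391e-12 m^2/s = 7.154 um^2/s

7.154


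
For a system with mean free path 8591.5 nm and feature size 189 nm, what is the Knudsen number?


Knudsen number Kn = lambda / L
Kn = 8591.5 / 189
Kn = 45.4577

45.4577


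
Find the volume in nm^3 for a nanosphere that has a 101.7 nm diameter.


Radius r = 101.7/2 = 50.85 nm
Volume V = (4/3) * pi * r^3
V = (4/3) * pi * (50.85)^3
V = 550758.85 nm^3

550758.85


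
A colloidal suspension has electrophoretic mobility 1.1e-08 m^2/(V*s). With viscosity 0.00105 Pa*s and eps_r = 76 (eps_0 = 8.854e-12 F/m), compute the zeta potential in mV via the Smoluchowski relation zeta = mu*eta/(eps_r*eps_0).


Smoluchowski equation: zeta = mu * eta / (eps_r * eps_0)
zeta = 1.1e-08 * 0.00105 / (76 * 8.854e-12)
zeta = 0.017164 V = 17.16 mV

17.16


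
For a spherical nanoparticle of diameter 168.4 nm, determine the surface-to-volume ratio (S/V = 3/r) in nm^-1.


Radius r = 168.4/2 = 84.2 nm
S/V = 3 / r = 3 / 84.2
S/V = 0.0356 nm^-1

0.0356


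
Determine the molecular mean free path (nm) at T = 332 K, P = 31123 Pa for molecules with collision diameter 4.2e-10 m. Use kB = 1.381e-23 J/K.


Mean free path: lambda = kB*T / (sqrt(2) * pi * d^2 * P)
lambda = 1.381e-23 * 332 / (sqrt(2) * pi * (4.2e-10)^2 * 31123)
lambda = 1.87969e-07 m
lambda = 187.97 nm

187.97


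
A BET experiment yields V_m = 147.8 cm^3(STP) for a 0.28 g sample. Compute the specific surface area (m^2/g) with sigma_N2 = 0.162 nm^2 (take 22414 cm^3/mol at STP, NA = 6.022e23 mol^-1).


Number of moles in monolayer = V_m / 22414 = 147.8 / 22414 = 0.00659409
Number of molecules = moles * NA = 0.00659409 * 6.022e23
SA = molecules * sigma / mass
SA = (147.8 / 22414) * 6.022e23 * 0.162e-18 / 0.28
SA = 2297.5 m^2/g

2297.5


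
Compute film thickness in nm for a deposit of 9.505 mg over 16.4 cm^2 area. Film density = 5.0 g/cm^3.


Convert: m = 9.505 mg = 9.5050e-06 kg, A = 16.4 cm^2 = 1.6400e-03 m^2, rho = 5.0 g/cm^3 = 5000 kg/m^3
t = m / (A * rho)
t = 9.5050e-06 / (1.6400e-03 * 5000)
t = 1.1591e-06 m = 1159.1 nm

1159.1


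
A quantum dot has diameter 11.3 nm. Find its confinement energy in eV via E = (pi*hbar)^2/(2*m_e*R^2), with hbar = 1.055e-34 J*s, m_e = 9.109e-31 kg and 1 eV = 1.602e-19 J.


Radius R = 11.3/2 = 5.65 nm = 5.65e-09 m
E = (pi * 1.055e-34)^2 / (2 * 9.109e-31 * (5.65e-09)^2)
E(J) = 1.88889e-21
E = E(J) / 1.602e-19 = 0.0118 eV

0.0118


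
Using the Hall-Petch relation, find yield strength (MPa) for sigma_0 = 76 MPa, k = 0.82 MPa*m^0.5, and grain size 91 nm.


d = 91 nm = 9.1e-08 m
sqrt(d) = 0.0003016621
Hall-Petch contribution = k / sqrt(d) = 0.82 / 0.0003016621 = 2718.3 MPa
sigma = sigma_0 + k/sqrt(d) = 76 + 2718.3 = 2794.3 MPa

2794.3


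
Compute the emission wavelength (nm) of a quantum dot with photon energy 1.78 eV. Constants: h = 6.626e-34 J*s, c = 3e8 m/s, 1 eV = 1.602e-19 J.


Convert energy: E = 1.78 eV = 1.78 * 1.602e-19 = 2.85156e-19 J
lambda = h*c / E = 6.626e-34 * 3e8 / 2.85156e-19
lambda = 6.97092e-07 m = 697.1 nm

697.1


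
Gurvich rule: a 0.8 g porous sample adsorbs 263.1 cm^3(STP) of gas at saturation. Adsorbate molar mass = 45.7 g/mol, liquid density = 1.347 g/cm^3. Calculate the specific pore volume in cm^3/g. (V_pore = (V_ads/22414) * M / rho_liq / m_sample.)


Moles adsorbed n = V_ads / 22414 = 263.1 / 22414 = 1.173820e-02 mol
Liquid volume V_liq = n * M / rho_liq = 1.173820e-02 * 45.7 / 1.347 = 0.39824 cm^3
Specific pore volume V_pore = V_liq / m_sample = 0.39824 / 0.8
V_pore = 0.4978 cm^3/g

0.4978


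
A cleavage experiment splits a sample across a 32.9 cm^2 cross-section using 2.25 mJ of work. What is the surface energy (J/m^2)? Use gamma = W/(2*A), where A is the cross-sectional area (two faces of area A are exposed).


Convert: A = 32.9 cm^2 = 0.00329 m^2, W = 2.25 mJ = 0.00225 J
Cleaving exposes two faces of area A, so total new surface = 2*A and gamma = W / (2*A)
gamma = 0.00225 / (2 * 0.00329)
gamma = 0.342 J/m^2

0.342


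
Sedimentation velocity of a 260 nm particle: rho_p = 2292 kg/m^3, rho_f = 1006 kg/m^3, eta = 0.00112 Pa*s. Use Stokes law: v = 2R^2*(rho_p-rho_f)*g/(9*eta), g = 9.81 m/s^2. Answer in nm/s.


Radius R = 260/2 nm = 1.3e-07 m
Density difference = 2292 - 1006 = 1286 kg/m^3
v = 2 * R^2 * (rho_p - rho_f) * g / (9 * eta)
v = 2 * (1.3e-07)^2 * 1286 * 9.81 / (9 * 0.00112)
v = 4.23025e-08 m/s = 42.3025 nm/s

42.3025


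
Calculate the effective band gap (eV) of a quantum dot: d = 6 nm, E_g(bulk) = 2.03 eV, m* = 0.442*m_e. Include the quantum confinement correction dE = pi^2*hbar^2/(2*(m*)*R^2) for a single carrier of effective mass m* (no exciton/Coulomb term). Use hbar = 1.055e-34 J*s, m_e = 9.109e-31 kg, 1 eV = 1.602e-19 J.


Radius R = 6/2 nm = 3e-09 m
Confinement energy dE = pi^2 * hbar^2 / (2 * m_eff * m_e * R^2)
dE = pi^2 * (1.055e-34)^2 / (2 * 0.442 * 9.109e-31 * (3e-09)^2) J, divided by 1.602e-19 J/eV
dE = 0.0946 eV
Total band gap = E_g(bulk) + dE = 2.03 + 0.0946 = 2.1246 eV

2.1246


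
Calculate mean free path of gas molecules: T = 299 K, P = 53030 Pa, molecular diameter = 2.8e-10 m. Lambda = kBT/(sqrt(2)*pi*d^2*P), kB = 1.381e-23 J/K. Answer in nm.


Mean free path: lambda = kB*T / (sqrt(2) * pi * d^2 * P)
lambda = 1.381e-23 * 299 / (sqrt(2) * pi * (2.8e-10)^2 * 53030)
lambda = 2.23544e-07 m
lambda = 223.54 nm

223.54


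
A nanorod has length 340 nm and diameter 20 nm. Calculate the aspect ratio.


Aspect ratio AR = length / diameter
AR = 340 / 20
AR = 17.0

17.0


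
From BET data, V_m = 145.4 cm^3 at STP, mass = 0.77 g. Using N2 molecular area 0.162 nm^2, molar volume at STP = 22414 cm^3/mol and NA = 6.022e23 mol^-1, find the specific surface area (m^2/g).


Number of moles in monolayer = V_m / 22414 = 145.4 / 22414 = 0.00648702
Number of molecules = moles * NA = 0.00648702 * 6.022e23
SA = molecules * sigma / mass
SA = (145.4 / 22414) * 6.022e23 * 0.162e-18 / 0.77
SA = 821.9 m^2/g

821.9


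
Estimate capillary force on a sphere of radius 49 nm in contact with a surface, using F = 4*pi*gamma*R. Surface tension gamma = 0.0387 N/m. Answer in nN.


Convert radius: R = 49 nm = 4.9e-08 m
F = 4 * pi * gamma * R
F = 4 * pi * 0.0387 * 4.9e-08
F = 2.38296e-08 N = 23.8296 nN

23.8296


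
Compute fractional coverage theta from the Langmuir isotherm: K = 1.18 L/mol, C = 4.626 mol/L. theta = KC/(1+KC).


Langmuir isotherm: theta = K*C / (1 + K*C)
K*C = 1.18 * 4.626 = 5.45868
theta = 5.45868 / (1 + 5.45868) = 5.45868 / 6.45868
theta = 0.8452

0.8452


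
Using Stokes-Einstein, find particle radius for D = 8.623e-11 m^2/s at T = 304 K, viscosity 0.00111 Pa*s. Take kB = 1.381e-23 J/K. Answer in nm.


Stokes-Einstein: R = kB*T / (6*pi*eta*D)
R = 1.381e-23 * 304 / (6 * pi * 0.00111 * 8.623e-11)
R = 2.32694e-09 m = 2.33 nm

2.33


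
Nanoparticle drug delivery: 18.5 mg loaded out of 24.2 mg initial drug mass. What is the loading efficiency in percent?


Drug loading efficiency = (drug loaded / drug initial) * 100
DLE = 18.5 / 24.2 * 100
DLE = 0.7645 * 100
DLE = 76.45%

76.45


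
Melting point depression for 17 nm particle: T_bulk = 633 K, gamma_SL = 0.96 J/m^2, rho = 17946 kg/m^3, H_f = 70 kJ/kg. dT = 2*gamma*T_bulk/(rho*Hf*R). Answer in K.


Radius R = 17/2 = 8.5 nm = 8.5e-09 m
Convert H_f = 70 kJ/kg = 70000 J/kg
dT = 2 * gamma_SL * T_bulk / (rho * H_f * R)
dT = 2 * 0.96 * 633 / (17946 * 70000 * 8.5e-09)
dT = 113.8 K

113.8


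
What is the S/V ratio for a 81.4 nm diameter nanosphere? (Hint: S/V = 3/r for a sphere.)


Radius r = 81.4/2 = 40.7 nm
S/V = 3 / r = 3 / 40.7
S/V = 0.0737 nm^-1

0.0737


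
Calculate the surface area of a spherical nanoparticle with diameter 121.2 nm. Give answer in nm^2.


Radius r = 121.2/2 = 60.6 nm
Surface area SA = 4 * pi * r^2
SA = 4 * pi * (60.6)^2
SA = 46148.24 nm^2

46148.24


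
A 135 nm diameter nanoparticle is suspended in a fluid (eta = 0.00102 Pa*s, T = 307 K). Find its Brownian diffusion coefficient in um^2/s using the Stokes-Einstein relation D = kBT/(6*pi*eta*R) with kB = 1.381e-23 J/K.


Radius R = 135/2 = 67.5 nm = 6.75e-08 m
D = kB*T / (6*pi*eta*R)
D = 1.381e-23 * 307 / (6 * pi * 0.00102 * 6.75e-08)
D = 3.26683e-12 m^2/s = 3.267 um^2/s

3.267


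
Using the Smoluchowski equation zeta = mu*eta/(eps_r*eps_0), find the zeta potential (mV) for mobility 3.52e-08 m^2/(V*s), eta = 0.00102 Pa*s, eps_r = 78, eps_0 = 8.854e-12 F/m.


Smoluchowski equation: zeta = mu * eta / (eps_r * eps_0)
zeta = 3.52e-08 * 0.00102 / (78 * 8.854e-12)
zeta = 0.051989 V = 51.99 mV

51.99


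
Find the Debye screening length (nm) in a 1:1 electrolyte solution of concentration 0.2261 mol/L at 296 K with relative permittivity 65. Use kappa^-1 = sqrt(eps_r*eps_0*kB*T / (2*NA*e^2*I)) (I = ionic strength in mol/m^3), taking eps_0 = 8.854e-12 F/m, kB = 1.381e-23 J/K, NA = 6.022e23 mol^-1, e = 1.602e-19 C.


Ionic strength I = 0.2261 * 1^2 * 1000 = 226.1 mol/m^3
kappa^-1 = sqrt(65 * 8.854e-12 * 1.381e-23 * 296 / (2 * 6.022e23 * (1.602e-19)^2 * 226.1))
kappa^-1 = 0.58 nm

0.58


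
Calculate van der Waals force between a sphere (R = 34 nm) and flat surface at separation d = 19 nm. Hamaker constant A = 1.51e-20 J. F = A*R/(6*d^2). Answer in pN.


Convert to SI: R = 34 nm = 3.4e-08 m, d = 19 nm = 1.9e-08 m
F = A * R / (6 * d^2)
F = 1.51e-20 * 3.4e-08 / (6 * (1.9e-08)^2)
F = 2.37027e-13 N = 0.237 pN

0.237


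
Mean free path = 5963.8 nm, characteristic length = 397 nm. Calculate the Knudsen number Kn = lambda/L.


Knudsen number Kn = lambda / L
Kn = 5963.8 / 397
Kn = 15.0222

15.0222


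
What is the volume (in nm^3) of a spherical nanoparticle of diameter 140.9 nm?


Radius r = 140.9/2 = 70.45 nm
Volume V = (4/3) * pi * r^3
V = (4/3) * pi * (70.45)^3
V = 1464642.4 nm^3

1464642.4


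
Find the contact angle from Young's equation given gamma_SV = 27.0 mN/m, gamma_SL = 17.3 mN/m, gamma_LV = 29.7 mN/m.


cos(theta) = (gamma_SV - gamma_SL) / gamma_LV
cos(theta) = (27.0 - 17.3) / 29.7
cos(theta) = 0.326599
theta = arccos(0.326599) = 70.94 degrees

70.94


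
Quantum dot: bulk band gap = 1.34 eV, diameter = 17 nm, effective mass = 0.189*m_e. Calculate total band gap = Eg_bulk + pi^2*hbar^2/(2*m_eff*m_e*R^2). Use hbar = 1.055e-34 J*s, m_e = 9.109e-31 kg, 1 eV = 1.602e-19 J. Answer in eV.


Radius R = 17/2 nm = 8.5e-09 m
Confinement energy dE = pi^2 * hbar^2 / (2 * m_eff * m_e * R^2)
dE = pi^2 * (1.055e-34)^2 / (2 * 0.189 * 9.109e-31 * (8.5e-09)^2) J, divided by 1.602e-19 J/eV
dE = 0.0276 eV
Total band gap = E_g(bulk) + dE = 1.34 + 0.0276 = 1.3676 eV

1.3676


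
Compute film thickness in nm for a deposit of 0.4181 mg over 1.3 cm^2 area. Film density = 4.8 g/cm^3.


Convert: m = 0.4181 mg = 4.1810e-07 kg, A = 1.3 cm^2 = 1.3000e-04 m^2, rho = 4.8 g/cm^3 = 4800 kg/m^3
t = m / (A * rho)
t = 4.1810e-07 / (1.3000e-04 * 4800)
t = 6.7003e-07 m = 670.0 nm

670.0


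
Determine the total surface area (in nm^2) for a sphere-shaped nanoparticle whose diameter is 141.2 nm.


Radius r = 141.2/2 = 70.6 nm
Surface area SA = 4 * pi * r^2
SA = 4 * pi * (70.6)^2
SA = 62635.32 nm^2

62635.32


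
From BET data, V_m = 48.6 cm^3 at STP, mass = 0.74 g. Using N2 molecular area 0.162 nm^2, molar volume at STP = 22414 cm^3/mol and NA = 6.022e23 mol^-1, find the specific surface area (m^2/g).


Number of moles in monolayer = V_m / 22414 = 48.6 / 22414 = 0.00216829
Number of molecules = moles * NA = 0.00216829 * 6.022e23
SA = molecules * sigma / mass
SA = (48.6 / 22414) * 6.022e23 * 0.162e-18 / 0.74
SA = 285.9 m^2/g

285.9


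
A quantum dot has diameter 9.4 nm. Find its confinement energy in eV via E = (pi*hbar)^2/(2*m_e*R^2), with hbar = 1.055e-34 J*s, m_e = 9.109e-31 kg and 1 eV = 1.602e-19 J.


Radius R = 9.4/2 = 4.7 nm = 4.7e-09 m
E = (pi * 1.055e-34)^2 / (2 * 9.109e-31 * (4.7e-09)^2)
E(J) = 2.72966e-21
E = E(J) / 1.602e-19 = 0.017 eV

0.017


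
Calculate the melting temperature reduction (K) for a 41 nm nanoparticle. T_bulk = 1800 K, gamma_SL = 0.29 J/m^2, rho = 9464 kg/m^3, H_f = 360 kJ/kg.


Radius R = 41/2 = 20.5 nm = 2.05e-08 m
Convert H_f = 360 kJ/kg = 360000 J/kg
dT = 2 * gamma_SL * T_bulk / (rho * H_f * R)
dT = 2 * 0.29 * 1800 / (9464 * 360000 * 2.05e-08)
dT = 14.9 K

14.9


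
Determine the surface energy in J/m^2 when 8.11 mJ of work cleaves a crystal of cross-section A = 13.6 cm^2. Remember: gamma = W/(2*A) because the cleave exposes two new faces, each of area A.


Convert: A = 13.6 cm^2 = 0.00136 m^2, W = 8.11 mJ = 0.00811 J
Cleaving exposes two faces of area A, so total new surface = 2*A and gamma = W / (2*A)
gamma = 0.00811 / (2 * 0.00136)
gamma = 2.982 J/m^2

2.982


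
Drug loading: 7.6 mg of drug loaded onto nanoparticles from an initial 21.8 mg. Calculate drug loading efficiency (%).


Drug loading efficiency = (drug loaded / drug initial) * 100
DLE = 7.6 / 21.8 * 100
DLE = 0.3486 * 100
DLE = 34.86%

34.86


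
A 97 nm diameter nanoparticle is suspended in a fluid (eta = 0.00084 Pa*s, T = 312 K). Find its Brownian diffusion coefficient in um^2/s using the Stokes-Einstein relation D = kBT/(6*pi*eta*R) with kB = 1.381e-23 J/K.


Radius R = 97/2 = 48.5 nm = 4.85e-08 m
D = kB*T / (6*pi*eta*R)
D = 1.381e-23 * 312 / (6 * pi * 0.00084 * 4.85e-08)
D = 5.61082e-12 m^2/s = 5.611 um^2/s

5.611


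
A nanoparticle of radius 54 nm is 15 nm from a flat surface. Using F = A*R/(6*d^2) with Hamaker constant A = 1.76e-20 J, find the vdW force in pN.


Convert to SI: R = 54 nm = 5.4e-08 m, d = 15 nm = 1.5e-08 m
F = A * R / (6 * d^2)
F = 1.76e-20 * 5.4e-08 / (6 * (1.5e-08)^2)
F = 7.04e-13 N = 0.704 pN

0.704


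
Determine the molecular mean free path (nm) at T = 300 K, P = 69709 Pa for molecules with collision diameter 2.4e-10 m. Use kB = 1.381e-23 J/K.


Mean free path: lambda = kB*T / (sqrt(2) * pi * d^2 * P)
lambda = 1.381e-23 * 300 / (sqrt(2) * pi * (2.4e-10)^2 * 69709)
lambda = 2.32241e-07 m
lambda = 232.24 nm

232.24


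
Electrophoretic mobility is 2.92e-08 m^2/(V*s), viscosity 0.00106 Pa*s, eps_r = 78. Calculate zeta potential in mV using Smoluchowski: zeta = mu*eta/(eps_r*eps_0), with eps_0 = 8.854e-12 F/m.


Smoluchowski equation: zeta = mu * eta / (eps_r * eps_0)
zeta = 2.92e-08 * 0.00106 / (78 * 8.854e-12)
zeta = 0.044818 V = 44.82 mV

44.82


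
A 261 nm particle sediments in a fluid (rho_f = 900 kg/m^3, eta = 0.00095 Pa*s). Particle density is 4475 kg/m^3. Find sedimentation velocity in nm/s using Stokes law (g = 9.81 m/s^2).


Radius R = 261/2 nm = 1.305e-07 m
Density difference = 4475 - 900 = 3575 kg/m^3
v = 2 * R^2 * (rho_p - rho_f) * g / (9 * eta)
v = 2 * (1.305e-07)^2 * 3575 * 9.81 / (9 * 0.00095)
v = 1.39711e-07 m/s = 139.7108 nm/s

139.7108


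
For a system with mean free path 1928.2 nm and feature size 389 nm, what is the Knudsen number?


Knudsen number Kn = lambda / L
Kn = 1928.2 / 389
Kn = 4.9568

4.9568


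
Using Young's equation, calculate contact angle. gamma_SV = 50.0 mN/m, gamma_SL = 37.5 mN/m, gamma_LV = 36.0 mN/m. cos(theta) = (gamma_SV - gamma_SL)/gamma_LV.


cos(theta) = (gamma_SV - gamma_SL) / gamma_LV
cos(theta) = (50.0 - 37.5) / 36.0
cos(theta) = 0.347222
theta = arccos(0.347222) = 69.68 degrees

69.68


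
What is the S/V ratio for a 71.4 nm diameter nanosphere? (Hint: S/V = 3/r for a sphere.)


Radius r = 71.4/2 = 35.7 nm
S/V = 3 / r = 3 / 35.7
S/V = 0.084 nm^-1

0.084


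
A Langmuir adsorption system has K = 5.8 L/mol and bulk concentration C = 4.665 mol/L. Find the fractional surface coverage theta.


Langmuir isotherm: theta = K*C / (1 + K*C)
K*C = 5.8 * 4.665 = 27.057
theta = 27.057 / (1 + 27.057) = 27.057 / 28.057
theta = 0.9644

0.9644


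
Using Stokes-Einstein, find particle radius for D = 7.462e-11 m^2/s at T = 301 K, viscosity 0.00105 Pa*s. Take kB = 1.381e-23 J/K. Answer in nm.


Stokes-Einstein: R = kB*T / (6*pi*eta*D)
R = 1.381e-23 * 301 / (6 * pi * 0.00105 * 7.462e-11)
R = 2.81459e-09 m = 2.81 nm

2.81


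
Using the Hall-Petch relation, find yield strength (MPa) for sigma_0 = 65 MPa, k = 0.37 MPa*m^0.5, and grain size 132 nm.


d = 132 nm = 1.32e-07 m
sqrt(d) = 0.000363318
Hall-Petch contribution = k / sqrt(d) = 0.37 / 0.000363318 = 1018.4 MPa
sigma = sigma_0 + k/sqrt(d) = 65 + 1018.4 = 1083.4 MPa

1083.4


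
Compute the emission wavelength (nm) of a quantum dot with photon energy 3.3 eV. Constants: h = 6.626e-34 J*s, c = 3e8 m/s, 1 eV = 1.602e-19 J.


Convert energy: E = 3.3 eV = 3.3 * 1.602e-19 = 5.2866e-19 J
lambda = h*c / E = 6.626e-34 * 3e8 / 5.2866e-19
lambda = 3.76007e-07 m = 376.0 nm

376.0


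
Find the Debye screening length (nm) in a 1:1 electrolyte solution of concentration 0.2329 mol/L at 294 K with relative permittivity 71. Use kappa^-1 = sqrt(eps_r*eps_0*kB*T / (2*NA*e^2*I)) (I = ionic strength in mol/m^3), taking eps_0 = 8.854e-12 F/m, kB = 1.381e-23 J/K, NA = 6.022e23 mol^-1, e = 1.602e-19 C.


Ionic strength I = 0.2329 * 1^2 * 1000 = 232.9 mol/m^3
kappa^-1 = sqrt(71 * 8.854e-12 * 1.381e-23 * 294 / (2 * 6.022e23 * (1.602e-19)^2 * 232.9))
kappa^-1 = 0.595 nm

0.595


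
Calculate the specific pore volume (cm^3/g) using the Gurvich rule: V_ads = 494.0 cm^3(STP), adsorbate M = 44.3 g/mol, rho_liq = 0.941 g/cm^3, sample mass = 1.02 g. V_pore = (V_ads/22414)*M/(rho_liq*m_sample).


Moles adsorbed n = V_ads / 22414 = 494.0 / 22414 = 2.203980e-02 mol
Liquid volume V_liq = n * M / rho_liq = 2.203980e-02 * 44.3 / 0.941 = 1.03758 cm^3
Specific pore volume V_pore = V_liq / m_sample = 1.03758 / 1.02
V_pore = 1.0172 cm^3/g

1.0172


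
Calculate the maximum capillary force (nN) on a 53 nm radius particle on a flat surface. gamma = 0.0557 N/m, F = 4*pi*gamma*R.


Convert radius: R = 53 nm = 5.3e-08 m
F = 4 * pi * gamma * R
F = 4 * pi * 0.0557 * 5.3e-08
F = 3.70972e-08 N = 37.0972 nN

37.0972


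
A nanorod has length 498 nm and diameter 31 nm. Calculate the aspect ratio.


Aspect ratio AR = length / diameter
AR = 498 / 31
AR = 16.06

16.06


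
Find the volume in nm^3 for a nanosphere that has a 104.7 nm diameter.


Radius r = 104.7/2 = 52.35 nm
Volume V = (4/3) * pi * r^3
V = (4/3) * pi * (52.35)^3
V = 600950.45 nm^3

600950.45


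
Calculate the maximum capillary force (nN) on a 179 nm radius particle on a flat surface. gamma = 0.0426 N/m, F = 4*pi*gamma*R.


Convert radius: R = 179 nm = 1.79e-07 m
F = 4 * pi * gamma * R
F = 4 * pi * 0.0426 * 1.79e-07
F = 9.58236e-08 N = 95.8236 nN

95.8236


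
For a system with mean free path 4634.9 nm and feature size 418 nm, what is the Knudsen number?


Knudsen number Kn = lambda / L
Kn = 4634.9 / 418
Kn = 11.0883

11.0883


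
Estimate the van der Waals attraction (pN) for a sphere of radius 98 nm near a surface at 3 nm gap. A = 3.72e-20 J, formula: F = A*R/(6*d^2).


Convert to SI: R = 98 nm = 9.8e-08 m, d = 3 nm = 3e-09 m
F = A * R / (6 * d^2)
F = 3.72e-20 * 9.8e-08 / (6 * (3e-09)^2)
F = 6.75111e-11 N = 67.511 pN

67.511


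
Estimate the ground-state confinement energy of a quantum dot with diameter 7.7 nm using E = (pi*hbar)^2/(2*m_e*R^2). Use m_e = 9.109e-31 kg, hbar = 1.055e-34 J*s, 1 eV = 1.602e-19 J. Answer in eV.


Radius R = 7.7/2 = 3.85 nm = 3.85e-09 m
E = (pi * 1.055e-34)^2 / (2 * 9.109e-31 * (3.85e-09)^2)
E(J) = 4.06801e-21
E = E(J) / 1.602e-19 = 0.0254 eV

0.0254


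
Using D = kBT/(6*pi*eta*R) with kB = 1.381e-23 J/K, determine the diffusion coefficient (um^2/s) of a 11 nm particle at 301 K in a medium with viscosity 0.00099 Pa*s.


Radius R = 11/2 = 5.5 nm = 5.5e-09 m
D = kB*T / (6*pi*eta*R)
D = 1.381e-23 * 301 / (6 * pi * 0.00099 * 5.5e-09)
D = 4.05006e-11 m^2/s = 40.501 um^2/s

40.501


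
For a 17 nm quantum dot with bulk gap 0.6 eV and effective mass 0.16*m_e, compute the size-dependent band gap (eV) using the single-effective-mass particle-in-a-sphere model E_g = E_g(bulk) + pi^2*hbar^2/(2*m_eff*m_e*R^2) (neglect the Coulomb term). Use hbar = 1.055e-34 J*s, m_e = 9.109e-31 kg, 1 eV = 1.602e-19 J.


Radius R = 17/2 nm = 8.5e-09 m
Confinement energy dE = pi^2 * hbar^2 / (2 * m_eff * m_e * R^2)
dE = pi^2 * (1.055e-34)^2 / (2 * 0.16 * 9.109e-31 * (8.5e-09)^2) J, divided by 1.602e-19 J/eV
dE = 0.0326 eV
Total band gap = E_g(bulk) + dE = 0.6 + 0.0326 = 0.6326 eV

0.6326


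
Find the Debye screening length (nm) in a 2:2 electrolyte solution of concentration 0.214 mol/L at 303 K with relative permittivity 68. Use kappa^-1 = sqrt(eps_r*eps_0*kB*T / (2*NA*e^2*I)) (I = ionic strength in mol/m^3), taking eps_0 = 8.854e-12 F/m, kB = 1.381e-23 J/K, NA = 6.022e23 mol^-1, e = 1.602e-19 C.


Ionic strength I = 0.214 * 2^2 * 1000 = 856 mol/m^3
kappa^-1 = sqrt(68 * 8.854e-12 * 1.381e-23 * 303 / (2 * 6.022e23 * (1.602e-19)^2 * 856))
kappa^-1 = 0.309 nm

0.309


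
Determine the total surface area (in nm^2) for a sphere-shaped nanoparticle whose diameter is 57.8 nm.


Radius r = 57.8/2 = 28.9 nm
Surface area SA = 4 * pi * r^2
SA = 4 * pi * (28.9)^2
SA = 10495.56 nm^2

10495.56


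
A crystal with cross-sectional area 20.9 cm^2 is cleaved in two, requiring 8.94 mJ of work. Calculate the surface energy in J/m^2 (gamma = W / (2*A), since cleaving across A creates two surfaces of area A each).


Convert: A = 20.9 cm^2 = 0.00209 m^2, W = 8.94 mJ = 0.00894 J
Cleaving exposes two faces of area A, so total new surface = 2*A and gamma = W / (2*A)
gamma = 0.00894 / (2 * 0.00209)
gamma = 2.139 J/m^2

2.139


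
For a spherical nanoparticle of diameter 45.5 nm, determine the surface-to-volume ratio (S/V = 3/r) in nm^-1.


Radius r = 45.5/2 = 22.75 nm
S/V = 3 / r = 3 / 22.75
S/V = 0.1319 nm^-1

0.1319


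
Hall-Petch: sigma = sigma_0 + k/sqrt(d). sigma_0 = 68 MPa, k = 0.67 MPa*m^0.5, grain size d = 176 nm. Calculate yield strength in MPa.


d = 176 nm = 1.76e-07 m
sqrt(d) = 0.0004195235
Hall-Petch contribution = k / sqrt(d) = 0.67 / 0.0004195235 = 1597.0 MPa
sigma = sigma_0 + k/sqrt(d) = 68 + 1597.0 = 1665.0 MPa

1665.0


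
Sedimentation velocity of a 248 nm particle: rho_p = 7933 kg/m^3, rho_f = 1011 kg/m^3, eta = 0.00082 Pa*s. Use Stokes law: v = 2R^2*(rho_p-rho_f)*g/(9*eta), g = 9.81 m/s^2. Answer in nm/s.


Radius R = 248/2 nm = 1.24e-07 m
Density difference = 7933 - 1011 = 6922 kg/m^3
v = 2 * R^2 * (rho_p - rho_f) * g / (9 * eta)
v = 2 * (1.24e-07)^2 * 6922 * 9.81 / (9 * 0.00082)
v = 2.82955e-07 m/s = 282.9552 nm/s

282.9552


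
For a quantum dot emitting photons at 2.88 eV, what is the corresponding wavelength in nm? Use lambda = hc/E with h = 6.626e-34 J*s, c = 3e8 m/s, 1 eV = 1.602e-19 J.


Convert energy: E = 2.88 eV = 2.88 * 1.602e-19 = 4.61376e-19 J
lambda = h*c / E = 6.626e-34 * 3e8 / 4.61376e-19
lambda = 4.30842e-07 m = 430.8 nm

430.8


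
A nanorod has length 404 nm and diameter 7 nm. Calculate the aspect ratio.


Aspect ratio AR = length / diameter
AR = 404 / 7
AR = 57.71

57.71


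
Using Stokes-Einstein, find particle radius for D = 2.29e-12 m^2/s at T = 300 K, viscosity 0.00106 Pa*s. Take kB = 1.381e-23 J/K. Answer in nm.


Stokes-Einstein: R = kB*T / (6*pi*eta*D)
R = 1.381e-23 * 300 / (6 * pi * 0.00106 * 2.29e-12)
R = 9.05467e-08 m = 90.55 nm

90.55


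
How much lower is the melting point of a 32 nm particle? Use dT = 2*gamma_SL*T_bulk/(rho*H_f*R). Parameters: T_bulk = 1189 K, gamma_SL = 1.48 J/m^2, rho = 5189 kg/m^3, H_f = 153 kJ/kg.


Radius R = 32/2 = 16 nm = 1.6e-08 m
Convert H_f = 153 kJ/kg = 153000 J/kg
dT = 2 * gamma_SL * T_bulk / (rho * H_f * R)
dT = 2 * 1.48 * 1189 / (5189 * 153000 * 1.6e-08)
dT = 277.1 K

277.1


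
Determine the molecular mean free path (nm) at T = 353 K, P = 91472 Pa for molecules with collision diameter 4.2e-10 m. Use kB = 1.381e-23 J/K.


Mean free path: lambda = kB*T / (sqrt(2) * pi * d^2 * P)
lambda = 1.381e-23 * 353 / (sqrt(2) * pi * (4.2e-10)^2 * 91472)
lambda = 6.80012e-08 m
lambda = 68.0 nm

68.0


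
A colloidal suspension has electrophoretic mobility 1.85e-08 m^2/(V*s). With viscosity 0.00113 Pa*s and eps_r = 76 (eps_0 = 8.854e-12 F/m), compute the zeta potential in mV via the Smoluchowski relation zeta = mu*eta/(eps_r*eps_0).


Smoluchowski equation: zeta = mu * eta / (eps_r * eps_0)
zeta = 1.85e-08 * 0.00113 / (76 * 8.854e-12)
zeta = 0.031067 V = 31.07 mV

31.07


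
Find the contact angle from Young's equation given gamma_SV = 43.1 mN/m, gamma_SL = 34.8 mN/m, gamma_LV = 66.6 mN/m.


cos(theta) = (gamma_SV - gamma_SL) / gamma_LV
cos(theta) = (43.1 - 34.8) / 66.6
cos(theta) = 0.124625
theta = arccos(0.124625) = 82.84 degrees

82.84


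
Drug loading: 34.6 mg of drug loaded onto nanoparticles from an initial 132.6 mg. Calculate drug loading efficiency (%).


Drug loading efficiency = (drug loaded / drug initial) * 100
DLE = 34.6 / 132.6 * 100
DLE = 0.2609 * 100
DLE = 26.09%

26.09


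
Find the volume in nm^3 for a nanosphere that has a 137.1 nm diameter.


Radius r = 137.1/2 = 68.55 nm
Volume V = (4/3) * pi * r^3
V = (4/3) * pi * (68.55)^3
V = 1349307.66 nm^3

1349307.66


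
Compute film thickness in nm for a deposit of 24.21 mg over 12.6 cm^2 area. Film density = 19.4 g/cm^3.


Convert: m = 24.21 mg = 2.4210e-05 kg, A = 12.6 cm^2 = 1.2600e-03 m^2, rho = 19.4 g/cm^3 = 19400 kg/m^3
t = m / (A * rho)
t = 2.4210e-05 / (1.2600e-03 * 19400)
t = 9.9043e-07 m = 990.4 nm

990.4


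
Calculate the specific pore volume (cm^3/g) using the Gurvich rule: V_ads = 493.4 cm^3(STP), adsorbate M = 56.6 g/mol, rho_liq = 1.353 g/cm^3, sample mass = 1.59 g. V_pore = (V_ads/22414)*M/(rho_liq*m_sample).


Moles adsorbed n = V_ads / 22414 = 493.4 / 22414 = 2.201303e-02 mol
Liquid volume V_liq = n * M / rho_liq = 2.201303e-02 * 56.6 / 1.353 = 0.92087 cm^3
Specific pore volume V_pore = V_liq / m_sample = 0.92087 / 1.59
V_pore = 0.5792 cm^3/g

0.5792


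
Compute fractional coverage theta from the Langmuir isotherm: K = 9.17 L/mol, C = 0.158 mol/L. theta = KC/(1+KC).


Langmuir isotherm: theta = K*C / (1 + K*C)
K*C = 9.17 * 0.158 = 1.44886
theta = 1.44886 / (1 + 1.44886) = 1.44886 / 2.44886
theta = 0.5916

0.5916


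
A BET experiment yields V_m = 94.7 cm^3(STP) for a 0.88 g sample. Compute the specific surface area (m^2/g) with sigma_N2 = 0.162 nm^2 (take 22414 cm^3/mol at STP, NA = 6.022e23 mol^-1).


Number of moles in monolayer = V_m / 22414 = 94.7 / 22414 = 0.00422504
Number of molecules = moles * NA = 0.00422504 * 6.022e23
SA = molecules * sigma / mass
SA = (94.7 / 22414) * 6.022e23 * 0.162e-18 / 0.88
SA = 468.4 m^2/g

468.4


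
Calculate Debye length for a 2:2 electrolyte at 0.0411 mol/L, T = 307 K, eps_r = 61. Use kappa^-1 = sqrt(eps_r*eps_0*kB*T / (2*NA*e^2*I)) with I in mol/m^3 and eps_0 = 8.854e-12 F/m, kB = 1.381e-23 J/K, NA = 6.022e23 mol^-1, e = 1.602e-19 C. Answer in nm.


Ionic strength I = 0.0411 * 2^2 * 1000 = 164.4 mol/m^3
kappa^-1 = sqrt(61 * 8.854e-12 * 1.381e-23 * 307 / (2 * 6.022e23 * (1.602e-19)^2 * 164.4))
kappa^-1 = 0.671 nm

0.671


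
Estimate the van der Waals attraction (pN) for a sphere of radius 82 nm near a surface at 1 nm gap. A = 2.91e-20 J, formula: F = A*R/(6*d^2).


Convert to SI: R = 82 nm = 8.2e-08 m, d = 1 nm = 1e-09 m
F = A * R / (6 * d^2)
F = 2.91e-20 * 8.2e-08 / (6 * (1e-09)^2)
F = 3.977e-10 N = 397.7 pN

397.7


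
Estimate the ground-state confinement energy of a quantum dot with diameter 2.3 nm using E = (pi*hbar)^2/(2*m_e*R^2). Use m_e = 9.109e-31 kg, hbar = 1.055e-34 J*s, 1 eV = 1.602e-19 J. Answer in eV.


Radius R = 2.3/2 = 1.15 nm = 1.15e-09 m
E = (pi * 1.055e-34)^2 / (2 * 9.109e-31 * (1.15e-09)^2)
E(J) = 4.55941e-20
E = E(J) / 1.602e-19 = 0.2846 eV

0.2846


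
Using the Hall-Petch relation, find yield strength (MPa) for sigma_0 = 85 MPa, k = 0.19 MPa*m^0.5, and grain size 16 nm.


d = 16 nm = 1.6e-08 m
sqrt(d) = 0.0001264911
Hall-Petch contribution = k / sqrt(d) = 0.19 / 0.0001264911 = 1502.1 MPa
sigma = sigma_0 + k/sqrt(d) = 85 + 1502.1 = 1587.1 MPa

1587.1


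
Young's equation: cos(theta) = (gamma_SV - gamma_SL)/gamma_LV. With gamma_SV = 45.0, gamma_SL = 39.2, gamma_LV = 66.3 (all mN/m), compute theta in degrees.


cos(theta) = (gamma_SV - gamma_SL) / gamma_LV
cos(theta) = (45.0 - 39.2) / 66.3
cos(theta) = 0.087481
theta = arccos(0.087481) = 84.98 degrees

84.98


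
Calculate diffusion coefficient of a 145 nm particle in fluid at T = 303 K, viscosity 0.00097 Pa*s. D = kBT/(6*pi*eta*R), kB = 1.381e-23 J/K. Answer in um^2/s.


Radius R = 145/2 = 72.5 nm = 7.25e-08 m
D = kB*T / (6*pi*eta*R)
D = 1.381e-23 * 303 / (6 * pi * 0.00097 * 7.25e-08)
D = 3.15664e-12 m^2/s = 3.157 um^2/s

3.157


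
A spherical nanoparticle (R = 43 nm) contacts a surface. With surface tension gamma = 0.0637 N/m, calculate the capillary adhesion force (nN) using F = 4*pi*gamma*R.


Convert radius: R = 43 nm = 4.3e-08 m
F = 4 * pi * gamma * R
F = 4 * pi * 0.0637 * 4.3e-08
F = 3.44205e-08 N = 34.4205 nN

34.4205


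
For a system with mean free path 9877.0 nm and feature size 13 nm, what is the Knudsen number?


Knudsen number Kn = lambda / L
Kn = 9877.0 / 13
Kn = 759.7692

759.7692


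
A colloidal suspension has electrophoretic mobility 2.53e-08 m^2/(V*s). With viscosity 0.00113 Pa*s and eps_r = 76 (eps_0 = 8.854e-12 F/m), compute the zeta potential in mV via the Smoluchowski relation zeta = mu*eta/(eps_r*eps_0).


Smoluchowski equation: zeta = mu * eta / (eps_r * eps_0)
zeta = 2.53e-08 * 0.00113 / (76 * 8.854e-12)
zeta = 0.042486 V = 42.49 mV

42.49


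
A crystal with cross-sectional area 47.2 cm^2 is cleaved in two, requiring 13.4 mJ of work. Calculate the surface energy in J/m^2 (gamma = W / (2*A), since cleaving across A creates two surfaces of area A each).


Convert: A = 47.2 cm^2 = 0.00472 m^2, W = 13.4 mJ = 0.0134 J
Cleaving exposes two faces of area A, so total new surface = 2*A and gamma = W / (2*A)
gamma = 0.0134 / (2 * 0.00472)
gamma = 1.419 J/m^2

1.419


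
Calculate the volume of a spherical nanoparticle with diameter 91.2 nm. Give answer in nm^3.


Radius r = 91.2/2 = 45.6 nm
Volume V = (4/3) * pi * r^3
V = (4/3) * pi * (45.6)^3
V = 397176.13 nm^3

397176.13


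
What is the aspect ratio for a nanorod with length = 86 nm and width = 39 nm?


Aspect ratio AR = length / diameter
AR = 86 / 39
AR = 2.21

2.21


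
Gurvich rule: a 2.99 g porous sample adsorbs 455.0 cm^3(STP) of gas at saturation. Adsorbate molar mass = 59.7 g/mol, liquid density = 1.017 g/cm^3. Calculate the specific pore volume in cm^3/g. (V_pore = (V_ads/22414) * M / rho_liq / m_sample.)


Moles adsorbed n = V_ads / 22414 = 455.0 / 22414 = 2.029981e-02 mol
Liquid volume V_liq = n * M / rho_liq = 2.029981e-02 * 59.7 / 1.017 = 1.19164 cm^3
Specific pore volume V_pore = V_liq / m_sample = 1.19164 / 2.99
V_pore = 0.3985 cm^3/g

0.3985


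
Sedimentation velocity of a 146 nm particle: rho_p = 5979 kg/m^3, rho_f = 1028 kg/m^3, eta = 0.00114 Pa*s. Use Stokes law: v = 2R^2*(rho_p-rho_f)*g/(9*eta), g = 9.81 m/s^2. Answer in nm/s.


Radius R = 146/2 nm = 7.3e-08 m
Density difference = 5979 - 1028 = 4951 kg/m^3
v = 2 * R^2 * (rho_p - rho_f) * g / (9 * eta)
v = 2 * (7.3e-08)^2 * 4951 * 9.81 / (9 * 0.00114)
v = 5.04534e-08 m/s = 50.4534 nm/s

50.4534
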